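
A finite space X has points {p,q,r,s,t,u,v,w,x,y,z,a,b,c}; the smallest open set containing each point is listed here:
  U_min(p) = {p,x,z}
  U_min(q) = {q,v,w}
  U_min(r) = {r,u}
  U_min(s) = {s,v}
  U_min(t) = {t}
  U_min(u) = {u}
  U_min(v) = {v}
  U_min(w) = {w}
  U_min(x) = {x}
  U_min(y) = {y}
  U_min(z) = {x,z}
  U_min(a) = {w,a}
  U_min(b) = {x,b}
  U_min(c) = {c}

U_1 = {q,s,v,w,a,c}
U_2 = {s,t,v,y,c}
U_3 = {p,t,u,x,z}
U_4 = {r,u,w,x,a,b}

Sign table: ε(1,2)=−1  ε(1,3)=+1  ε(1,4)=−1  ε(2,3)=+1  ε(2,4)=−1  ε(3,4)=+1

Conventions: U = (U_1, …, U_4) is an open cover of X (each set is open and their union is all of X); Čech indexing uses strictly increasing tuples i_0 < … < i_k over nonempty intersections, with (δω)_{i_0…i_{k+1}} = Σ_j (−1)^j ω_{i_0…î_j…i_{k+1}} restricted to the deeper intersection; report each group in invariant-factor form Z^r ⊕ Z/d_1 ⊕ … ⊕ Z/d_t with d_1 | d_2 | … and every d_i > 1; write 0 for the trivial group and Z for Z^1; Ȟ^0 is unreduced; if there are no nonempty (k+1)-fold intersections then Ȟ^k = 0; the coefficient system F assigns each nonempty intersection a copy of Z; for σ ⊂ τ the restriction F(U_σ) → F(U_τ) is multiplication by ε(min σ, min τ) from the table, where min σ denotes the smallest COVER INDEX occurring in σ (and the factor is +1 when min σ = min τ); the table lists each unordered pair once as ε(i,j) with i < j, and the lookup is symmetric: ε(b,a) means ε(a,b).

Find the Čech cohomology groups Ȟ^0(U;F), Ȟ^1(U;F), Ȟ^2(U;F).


intersection data:
  U12={s,v,c} U14={w,a} U23={t} U34={u,x}
C dims 4,4; δ0: rk 3, SNF 1^3
Ȟ^0 = (4 − 3) − 0 = 1, so Ȟ^0 ≅ Z
Ȟ^1 = (4 − 0) − 3 = 1, so Ȟ^1 ≅ Z
Ȟ^2 = (0 − 0) − 0 = 0, so Ȟ^2 ≅ 0

Ȟ^0 = Z; Ȟ^1 = Z; Ȟ^2 = 0


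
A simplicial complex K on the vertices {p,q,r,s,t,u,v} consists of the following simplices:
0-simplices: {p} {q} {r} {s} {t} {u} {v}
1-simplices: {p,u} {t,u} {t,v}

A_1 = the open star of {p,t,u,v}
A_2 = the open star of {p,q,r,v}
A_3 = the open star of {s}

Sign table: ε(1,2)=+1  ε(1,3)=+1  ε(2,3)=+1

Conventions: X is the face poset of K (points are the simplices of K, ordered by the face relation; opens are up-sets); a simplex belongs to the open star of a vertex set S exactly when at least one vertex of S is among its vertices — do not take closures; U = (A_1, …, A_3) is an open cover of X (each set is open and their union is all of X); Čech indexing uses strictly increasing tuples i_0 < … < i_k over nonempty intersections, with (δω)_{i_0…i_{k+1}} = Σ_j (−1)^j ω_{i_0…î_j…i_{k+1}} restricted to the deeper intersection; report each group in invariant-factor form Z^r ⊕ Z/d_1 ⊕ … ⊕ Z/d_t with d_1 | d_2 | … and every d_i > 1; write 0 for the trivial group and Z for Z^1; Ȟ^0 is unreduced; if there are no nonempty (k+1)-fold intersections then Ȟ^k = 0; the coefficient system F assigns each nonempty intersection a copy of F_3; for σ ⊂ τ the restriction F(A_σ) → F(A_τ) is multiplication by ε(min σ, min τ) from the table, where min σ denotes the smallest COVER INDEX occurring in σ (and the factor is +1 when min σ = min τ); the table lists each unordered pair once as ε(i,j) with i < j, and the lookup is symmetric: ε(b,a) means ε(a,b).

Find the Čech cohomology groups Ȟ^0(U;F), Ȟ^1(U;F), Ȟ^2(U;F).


Ȟ^0 = Z/3 ⊕ Z/3, Ȟ^1 = 0 and Ȟ^2 = 0

nerve of the cover:
  A1={{p},{t},{u},{v},{p,u},{t,u},{t,v}} A2={{p},{q},{r},{v},{p,u},{t,v}} A3={{s}}
  A12={{p},{v},{p,u},{t,v}}
C dims 3,1; δ0: rk_F3 1
Ȟ^0 = (3 − 1) − 0 = 2, so Ȟ^0 ≅ Z/3 ⊕ Z/3
Ȟ^1 = (1 − 0) − 1 = 0, so Ȟ^1 ≅ 0
Ȟ^2 = (0 − 0) − 0 = 0, so Ȟ^2 ≅ 0


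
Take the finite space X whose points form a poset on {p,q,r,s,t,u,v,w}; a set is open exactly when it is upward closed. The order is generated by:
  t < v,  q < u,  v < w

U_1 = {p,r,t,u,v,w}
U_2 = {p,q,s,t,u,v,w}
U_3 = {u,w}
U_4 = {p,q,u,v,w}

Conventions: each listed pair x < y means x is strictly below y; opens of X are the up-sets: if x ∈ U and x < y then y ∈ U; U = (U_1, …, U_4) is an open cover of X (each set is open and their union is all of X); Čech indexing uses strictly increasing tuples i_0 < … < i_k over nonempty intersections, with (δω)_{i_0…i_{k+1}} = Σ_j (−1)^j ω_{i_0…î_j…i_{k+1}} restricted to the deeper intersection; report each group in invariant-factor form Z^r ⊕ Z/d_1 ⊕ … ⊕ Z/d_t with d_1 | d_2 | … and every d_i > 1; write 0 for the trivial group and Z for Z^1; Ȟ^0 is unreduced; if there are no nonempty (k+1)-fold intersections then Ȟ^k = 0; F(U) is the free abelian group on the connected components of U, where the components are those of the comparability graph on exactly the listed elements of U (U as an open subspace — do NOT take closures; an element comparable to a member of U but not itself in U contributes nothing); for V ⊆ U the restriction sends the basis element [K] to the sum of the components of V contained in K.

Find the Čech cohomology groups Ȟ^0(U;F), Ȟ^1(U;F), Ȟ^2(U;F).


nerve of the cover:
  U12={p,t,u,v,w} U13={u,w} U14={p,u,v,w} U23={u,w} U24={p,q,u,v,w} U34={u,w}
  U123={u,w} U124={p,u,v,w} U134={u,w} U234={u,w}
  U1234={u,w}
components per intersection:
  U1: {p} {r} {t,v,w} {u}
  U2: {p} {q,u} {s} {t,v,w}
  U3: {u} {w}
  U4: {p} {q,u} {v,w}
  U12: {p} {t,v,w} {u}
  U13: {u} {w}
  U14: {p} {u} {v,w}
  U23: {u} {w}
  U24: {p} {q,u} {v,w}
  U34: {u} {w}
  U123: {u} {w}
  U124: {p} {u} {v,w}
  U134: {u} {w}
  U234: {u} {w}
  U1234: {u} {w}
C dims 13,15,9,2; δ0: rk 8, SNF 1^8; δ1: rk 7, SNF 1^7; δ2: rk 2, SNF 1^2
Ȟ^0 = (13 − 8) − 0 = 5, so Ȟ^0 ≅ Z^5
Ȟ^1 = (15 − 7) − 8 = 0, so Ȟ^1 ≅ 0
Ȟ^2 = (9 − 2) − 7 = 0, so Ȟ^2 ≅ 0

Ȟ^0 ≅ Z^5, Ȟ^1 ≅ 0, Ȟ^2 ≅ 0


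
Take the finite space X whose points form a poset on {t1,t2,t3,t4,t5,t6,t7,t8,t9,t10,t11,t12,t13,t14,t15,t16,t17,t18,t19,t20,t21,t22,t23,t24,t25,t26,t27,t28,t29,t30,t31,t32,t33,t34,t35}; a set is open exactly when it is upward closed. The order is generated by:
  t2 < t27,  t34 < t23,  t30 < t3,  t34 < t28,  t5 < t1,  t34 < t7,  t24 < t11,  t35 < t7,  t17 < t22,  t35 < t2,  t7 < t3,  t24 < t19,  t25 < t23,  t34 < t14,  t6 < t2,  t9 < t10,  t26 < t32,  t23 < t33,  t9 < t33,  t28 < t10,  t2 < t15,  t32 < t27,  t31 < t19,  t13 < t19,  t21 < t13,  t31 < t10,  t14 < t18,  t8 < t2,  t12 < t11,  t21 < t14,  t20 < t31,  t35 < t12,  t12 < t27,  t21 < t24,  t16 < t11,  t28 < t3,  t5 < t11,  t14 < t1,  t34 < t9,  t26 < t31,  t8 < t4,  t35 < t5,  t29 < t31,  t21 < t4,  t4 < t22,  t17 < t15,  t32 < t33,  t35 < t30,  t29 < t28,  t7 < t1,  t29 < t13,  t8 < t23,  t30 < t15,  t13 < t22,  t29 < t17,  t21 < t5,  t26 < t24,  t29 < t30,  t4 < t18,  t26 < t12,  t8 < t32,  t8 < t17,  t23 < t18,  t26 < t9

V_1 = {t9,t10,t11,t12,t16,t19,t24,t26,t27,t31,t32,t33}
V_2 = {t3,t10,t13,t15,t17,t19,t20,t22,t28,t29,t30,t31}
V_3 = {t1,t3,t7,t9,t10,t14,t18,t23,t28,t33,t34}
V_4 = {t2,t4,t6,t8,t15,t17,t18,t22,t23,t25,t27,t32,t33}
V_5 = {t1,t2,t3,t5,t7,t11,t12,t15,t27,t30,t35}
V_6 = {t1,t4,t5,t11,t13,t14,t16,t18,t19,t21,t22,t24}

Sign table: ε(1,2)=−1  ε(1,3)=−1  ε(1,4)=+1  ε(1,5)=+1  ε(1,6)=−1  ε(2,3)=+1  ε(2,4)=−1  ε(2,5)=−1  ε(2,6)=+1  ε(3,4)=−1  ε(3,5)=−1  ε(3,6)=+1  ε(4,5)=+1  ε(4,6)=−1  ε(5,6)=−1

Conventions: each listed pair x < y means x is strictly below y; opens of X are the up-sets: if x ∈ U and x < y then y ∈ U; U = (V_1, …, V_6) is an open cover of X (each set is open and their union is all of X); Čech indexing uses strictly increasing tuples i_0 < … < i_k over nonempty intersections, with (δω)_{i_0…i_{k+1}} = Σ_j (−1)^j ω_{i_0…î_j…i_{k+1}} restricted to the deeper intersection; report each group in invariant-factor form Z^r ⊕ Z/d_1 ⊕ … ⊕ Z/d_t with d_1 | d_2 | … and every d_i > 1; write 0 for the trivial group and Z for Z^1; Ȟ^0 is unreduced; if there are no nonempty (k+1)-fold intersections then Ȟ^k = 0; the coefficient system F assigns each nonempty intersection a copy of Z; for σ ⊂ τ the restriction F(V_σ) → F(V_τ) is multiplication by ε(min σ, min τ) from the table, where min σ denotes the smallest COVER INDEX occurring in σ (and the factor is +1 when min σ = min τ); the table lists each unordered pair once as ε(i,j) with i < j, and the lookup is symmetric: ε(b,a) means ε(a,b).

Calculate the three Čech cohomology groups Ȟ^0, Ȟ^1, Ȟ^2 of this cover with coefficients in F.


Ȟ^0 ≅ Z,  Ȟ^1 ≅ 0,  Ȟ^2 ≅ Z/2

nonempty overlaps:
  V12={t10,t19,t31} V13={t9,t10,t33} V14={t27,t32,t33} V15={t11,t12,t27} V16={t11,t16,t19,t24} V23={t3,t10,t28} V24={t15,t17,t22} V25={t3,t15,t30} V26={t13,t19,t22} V34={t18,t23,t33} V35={t1,t3,t7} V36={t1,t14,t18} V45={t2,t15,t27} V46={t4,t18,t22} V56={t1,t5,t11}
  V123={t10} V126={t19} V134={t33} V145={t27} V156={t11} V235={t3} V245={t15} V246={t22} V346={t18} V356={t1}
C dims 6,15,10; δ0: rk 5, SNF 1^5; δ1: rk 10, SNF 1^9·2
degree 0: 6−5−0 = 1 → Ȟ^0 ≅ Z
degree 1: 15−10−5 = 0 → Ȟ^1 ≅ 0
degree 2: 10−0−10 = 0 plus torsion [2] → Ȟ^2 ≅ Z/2


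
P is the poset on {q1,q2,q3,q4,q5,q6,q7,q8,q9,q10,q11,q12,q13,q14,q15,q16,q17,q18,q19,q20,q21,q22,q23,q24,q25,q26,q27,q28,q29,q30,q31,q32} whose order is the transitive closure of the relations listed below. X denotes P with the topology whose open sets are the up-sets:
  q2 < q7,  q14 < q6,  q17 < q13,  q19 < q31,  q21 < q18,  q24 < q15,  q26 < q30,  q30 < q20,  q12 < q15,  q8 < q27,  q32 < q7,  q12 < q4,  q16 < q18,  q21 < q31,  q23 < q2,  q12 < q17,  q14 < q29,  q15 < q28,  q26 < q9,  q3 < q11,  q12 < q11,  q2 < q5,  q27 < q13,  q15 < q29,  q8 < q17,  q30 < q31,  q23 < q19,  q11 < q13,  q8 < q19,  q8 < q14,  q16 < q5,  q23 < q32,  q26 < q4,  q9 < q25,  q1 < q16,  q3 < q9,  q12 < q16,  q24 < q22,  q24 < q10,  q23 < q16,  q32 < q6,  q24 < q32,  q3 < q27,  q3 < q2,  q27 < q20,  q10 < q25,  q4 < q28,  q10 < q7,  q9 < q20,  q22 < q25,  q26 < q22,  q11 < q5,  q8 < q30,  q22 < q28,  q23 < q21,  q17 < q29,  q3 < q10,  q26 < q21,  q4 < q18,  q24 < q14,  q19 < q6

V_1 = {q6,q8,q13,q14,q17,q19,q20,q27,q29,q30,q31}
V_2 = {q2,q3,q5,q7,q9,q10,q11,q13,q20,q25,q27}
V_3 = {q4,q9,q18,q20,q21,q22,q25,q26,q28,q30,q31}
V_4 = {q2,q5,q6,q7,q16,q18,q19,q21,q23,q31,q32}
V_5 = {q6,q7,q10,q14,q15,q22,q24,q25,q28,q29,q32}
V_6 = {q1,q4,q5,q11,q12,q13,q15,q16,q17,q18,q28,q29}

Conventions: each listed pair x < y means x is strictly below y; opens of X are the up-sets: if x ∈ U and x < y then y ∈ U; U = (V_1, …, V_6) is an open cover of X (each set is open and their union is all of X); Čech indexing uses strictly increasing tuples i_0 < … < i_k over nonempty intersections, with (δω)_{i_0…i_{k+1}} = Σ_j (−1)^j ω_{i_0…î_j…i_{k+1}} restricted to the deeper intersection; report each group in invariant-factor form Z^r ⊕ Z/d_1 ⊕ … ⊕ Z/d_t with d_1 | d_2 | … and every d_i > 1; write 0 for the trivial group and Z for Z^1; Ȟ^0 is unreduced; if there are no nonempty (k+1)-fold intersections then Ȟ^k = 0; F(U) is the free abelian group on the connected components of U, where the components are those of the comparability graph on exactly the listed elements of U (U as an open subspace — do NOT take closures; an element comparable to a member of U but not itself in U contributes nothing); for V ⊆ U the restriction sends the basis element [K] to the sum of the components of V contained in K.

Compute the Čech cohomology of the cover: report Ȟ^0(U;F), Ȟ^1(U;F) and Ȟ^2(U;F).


cover nerve:
  V12={q13,q20,q27} V13={q20,q30,q31} V14={q6,q19,q31} V15={q6,q14,q29} V16={q13,q17,q29} V23={q9,q20,q25} V24={q2,q5,q7} V25={q7,q10,q25} V26={q5,q11,q13} V34={q18,q21,q31} V35={q22,q25,q28} V36={q4,q18,q28} V45={q6,q7,q32} V46={q5,q16,q18} V56={q15,q28,q29}
  V123={q20} V126={q13} V134={q31} V145={q6} V156={q29} V235={q25} V245={q7} V246={q5} V346={q18} V356={q28}
components per intersection:
  V1: {q6,q8,q13,q14,q17,q19,q20,q27,q29,q30,q31}
  V2: {q2,q3,q5,q7,q9,q10,q11,q13,q20,q25,q27}
  V3: {q4,q9,q18,q20,q21,q22,q25,q26,q28,q30,q31}
  V4: {q2,q5,q6,q7,q16,q18,q19,q21,q23,q31,q32}
  V5: {q6,q7,q10,q14,q15,q22,q24,q25,q28,q29,q32}
  V6: {q1,q4,q5,q11,q12,q13,q15,q16,q17,q18,q28,q29}
  V12: {q13,q20,q27}
  V13: {q20,q30,q31}
  V14: {q6,q19,q31}
  V15: {q6,q14,q29}
  V16: {q13,q17,q29}
  V23: {q9,q20,q25}
  V24: {q2,q5,q7}
  V25: {q7,q10,q25}
  V26: {q5,q11,q13}
  V34: {q18,q21,q31}
  V35: {q22,q25,q28}
  V36: {q4,q18,q28}
  V45: {q6,q7,q32}
  V46: {q5,q16,q18}
  V56: {q15,q28,q29}
  V123: {q20}
  V126: {q13}
  V134: {q31}
  V145: {q6}
  V156: {q29}
  V235: {q25}
  V245: {q7}
  V246: {q5}
  V346: {q18}
  V356: {q28}
C dims 6,15,10; δ0: rk 5, SNF 1^5; δ1: rk 10, SNF 1^9·2
Ȟ^0: (6−5)−0=1 ⇒ Z
Ȟ^1: (15−10)−5=0 ⇒ 0
Ȟ^2: (10−0)−10=0 plus torsion [2] ⇒ Z/2

Ȟ^0 ≅ Z, Ȟ^1 ≅ 0 and Ȟ^2 ≅ Z/2


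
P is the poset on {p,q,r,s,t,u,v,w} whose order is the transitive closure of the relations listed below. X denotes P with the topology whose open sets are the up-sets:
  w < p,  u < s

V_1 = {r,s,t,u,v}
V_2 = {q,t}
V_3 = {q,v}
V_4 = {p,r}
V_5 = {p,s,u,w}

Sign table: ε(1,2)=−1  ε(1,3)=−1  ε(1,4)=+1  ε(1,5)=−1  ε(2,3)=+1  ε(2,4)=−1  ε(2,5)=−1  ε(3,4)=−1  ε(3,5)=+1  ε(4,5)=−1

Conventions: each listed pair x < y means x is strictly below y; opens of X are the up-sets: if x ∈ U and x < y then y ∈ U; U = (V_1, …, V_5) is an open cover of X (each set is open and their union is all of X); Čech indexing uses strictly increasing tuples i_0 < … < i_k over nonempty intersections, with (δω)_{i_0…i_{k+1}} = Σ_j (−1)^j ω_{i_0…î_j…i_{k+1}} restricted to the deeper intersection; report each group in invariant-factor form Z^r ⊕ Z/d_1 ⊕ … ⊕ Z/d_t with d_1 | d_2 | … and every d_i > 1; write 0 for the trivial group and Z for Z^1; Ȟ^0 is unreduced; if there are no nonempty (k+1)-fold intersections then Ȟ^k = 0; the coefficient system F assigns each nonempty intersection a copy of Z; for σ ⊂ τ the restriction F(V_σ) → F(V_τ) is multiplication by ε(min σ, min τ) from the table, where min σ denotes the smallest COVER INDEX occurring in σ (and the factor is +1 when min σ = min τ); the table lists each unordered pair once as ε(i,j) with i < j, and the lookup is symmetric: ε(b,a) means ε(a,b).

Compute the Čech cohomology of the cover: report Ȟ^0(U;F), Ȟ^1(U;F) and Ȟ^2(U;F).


Ȟ^0(U;F) ≅ Z,  Ȟ^1(U;F) ≅ Z^2,  Ȟ^2(U;F) ≅ 0

nonempty overlaps:
  V12={t} V13={v} V14={r} V15={s,u} V23={q} V45={p}
C dims 5,6; δ0: rk 4, SNF 1^4
degree 0: 5−4−0 = 1 → Ȟ^0 ≅ Z
degree 1: 6−0−4 = 2 → Ȟ^1 ≅ Z^2
degree 2: 0−0−0 = 0 → Ȟ^2 ≅ 0


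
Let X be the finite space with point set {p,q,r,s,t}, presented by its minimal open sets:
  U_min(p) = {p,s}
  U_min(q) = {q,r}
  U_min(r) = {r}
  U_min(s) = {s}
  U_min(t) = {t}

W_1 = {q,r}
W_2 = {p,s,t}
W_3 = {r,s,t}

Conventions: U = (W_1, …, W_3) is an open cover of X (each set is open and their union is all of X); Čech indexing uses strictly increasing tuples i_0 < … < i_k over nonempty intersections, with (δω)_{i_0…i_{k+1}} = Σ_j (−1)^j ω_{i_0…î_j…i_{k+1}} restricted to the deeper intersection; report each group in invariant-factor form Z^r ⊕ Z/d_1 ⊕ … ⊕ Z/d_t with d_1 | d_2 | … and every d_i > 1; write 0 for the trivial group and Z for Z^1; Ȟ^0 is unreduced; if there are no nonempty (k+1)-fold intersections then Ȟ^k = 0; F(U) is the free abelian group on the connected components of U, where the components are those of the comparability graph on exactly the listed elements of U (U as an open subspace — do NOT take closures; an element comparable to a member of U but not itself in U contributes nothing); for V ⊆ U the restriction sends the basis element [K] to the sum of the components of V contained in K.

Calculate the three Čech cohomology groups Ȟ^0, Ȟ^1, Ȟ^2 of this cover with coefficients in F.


nonempty intersections:
  W13={r} W23={s,t}
components per intersection:
  W1: {q,r}
  W2: {p,s} {t}
  W3: {r} {s} {t}
  W13: {r}
  W23: {s} {t}
C dims 6,3; δ0: rk 3, SNF 1^3
Ȟ^0: (6−3)−0=3 ⇒ Z^3
Ȟ^1: (3−0)−3=0 ⇒ 0
Ȟ^2: (0−0)−0=0 ⇒ 0

Ȟ^0(U;F) ≅ Z^3, Ȟ^1(U;F) ≅ 0, Ȟ^2(U;F) ≅ 0


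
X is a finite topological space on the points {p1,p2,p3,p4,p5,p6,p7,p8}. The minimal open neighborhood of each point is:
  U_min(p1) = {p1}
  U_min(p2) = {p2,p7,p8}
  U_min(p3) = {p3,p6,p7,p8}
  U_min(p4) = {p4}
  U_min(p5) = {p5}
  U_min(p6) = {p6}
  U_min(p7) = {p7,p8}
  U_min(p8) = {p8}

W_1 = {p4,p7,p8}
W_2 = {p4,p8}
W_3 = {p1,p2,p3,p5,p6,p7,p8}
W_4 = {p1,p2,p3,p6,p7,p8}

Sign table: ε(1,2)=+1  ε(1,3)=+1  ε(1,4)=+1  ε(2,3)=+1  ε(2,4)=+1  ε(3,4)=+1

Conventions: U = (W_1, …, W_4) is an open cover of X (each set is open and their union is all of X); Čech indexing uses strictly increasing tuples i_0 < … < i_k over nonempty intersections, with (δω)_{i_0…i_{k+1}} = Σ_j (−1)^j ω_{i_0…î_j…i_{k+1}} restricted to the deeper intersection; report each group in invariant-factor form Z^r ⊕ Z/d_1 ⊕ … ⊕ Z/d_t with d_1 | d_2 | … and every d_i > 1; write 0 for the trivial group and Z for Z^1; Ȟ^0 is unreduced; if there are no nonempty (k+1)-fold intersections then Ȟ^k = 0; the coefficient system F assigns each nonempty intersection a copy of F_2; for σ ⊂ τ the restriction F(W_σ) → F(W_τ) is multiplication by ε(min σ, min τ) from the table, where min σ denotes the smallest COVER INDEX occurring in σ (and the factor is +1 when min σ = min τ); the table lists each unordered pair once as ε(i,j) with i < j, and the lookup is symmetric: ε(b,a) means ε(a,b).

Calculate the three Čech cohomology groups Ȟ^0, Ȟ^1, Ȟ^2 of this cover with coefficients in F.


nonempty overlaps:
  W12={p4,p8} W13={p7,p8} W14={p7,p8} W23={p8} W24={p8} W34={p1,p2,p3,p6,p7,p8}
  W123={p8} W124={p8} W134={p7,p8} W234={p8}
  W1234={p8}
C dims 4,6,4,1; δ0: rk_F2 3; δ1: rk_F2 3; δ2: rk_F2 1
degree 0: 4−3−0 = 1 → Ȟ^0 ≅ Z/2
degree 1: 6−3−3 = 0 → Ȟ^1 ≅ 0
degree 2: 4−1−3 = 0 → Ȟ^2 ≅ 0

Ȟ^0(U;F) ≅ Z/2, Ȟ^1(U;F) ≅ 0, Ȟ^2(U;F) ≅ 0


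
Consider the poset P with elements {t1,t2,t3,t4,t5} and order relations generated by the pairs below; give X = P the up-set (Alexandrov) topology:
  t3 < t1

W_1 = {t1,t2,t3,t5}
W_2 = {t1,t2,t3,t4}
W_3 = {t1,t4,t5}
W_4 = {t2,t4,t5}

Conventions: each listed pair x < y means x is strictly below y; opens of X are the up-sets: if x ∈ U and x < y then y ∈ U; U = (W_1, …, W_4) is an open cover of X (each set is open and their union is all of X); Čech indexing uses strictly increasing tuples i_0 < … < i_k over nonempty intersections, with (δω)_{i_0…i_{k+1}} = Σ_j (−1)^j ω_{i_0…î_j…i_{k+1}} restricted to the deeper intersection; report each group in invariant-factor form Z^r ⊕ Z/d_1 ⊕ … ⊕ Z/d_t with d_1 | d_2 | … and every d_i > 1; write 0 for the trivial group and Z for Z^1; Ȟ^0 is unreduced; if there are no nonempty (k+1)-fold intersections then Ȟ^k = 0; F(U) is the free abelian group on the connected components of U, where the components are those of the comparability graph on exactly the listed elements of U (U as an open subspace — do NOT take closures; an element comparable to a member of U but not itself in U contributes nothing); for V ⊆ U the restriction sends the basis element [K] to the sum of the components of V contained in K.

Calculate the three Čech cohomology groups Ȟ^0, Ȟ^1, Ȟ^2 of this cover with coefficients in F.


Ȟ^0 ≅ Z^4; Ȟ^1 ≅ 0; Ȟ^2 ≅ 0

nerve simplices:
  W12={t1,t2,t3} W13={t1,t5} W14={t2,t5} W23={t1,t4} W24={t2,t4} W34={t4,t5}
  W123={t1} W124={t2} W134={t5} W234={t4}
components per intersection:
  W1: {t1,t3} {t2} {t5}
  W2: {t1,t3} {t2} {t4}
  W3: {t1} {t4} {t5}
  W4: {t2} {t4} {t5}
  W12: {t1,t3} {t2}
  W13: {t1} {t5}
  W14: {t2} {t5}
  W23: {t1} {t4}
  W24: {t2} {t4}
  W34: {t4} {t5}
  W123: {t1}
  W124: {t2}
  W134: {t5}
  W234: {t4}
C dims 12,12,4; δ0: rk 8, SNF 1^8; δ1: rk 4, SNF 1^4
degree 0: 12−8−0 = 4 → Ȟ^0 ≅ Z^4
degree 1: 12−4−8 = 0 → Ȟ^1 ≅ 0
degree 2: 4−0−4 = 0 → Ȟ^2 ≅ 0


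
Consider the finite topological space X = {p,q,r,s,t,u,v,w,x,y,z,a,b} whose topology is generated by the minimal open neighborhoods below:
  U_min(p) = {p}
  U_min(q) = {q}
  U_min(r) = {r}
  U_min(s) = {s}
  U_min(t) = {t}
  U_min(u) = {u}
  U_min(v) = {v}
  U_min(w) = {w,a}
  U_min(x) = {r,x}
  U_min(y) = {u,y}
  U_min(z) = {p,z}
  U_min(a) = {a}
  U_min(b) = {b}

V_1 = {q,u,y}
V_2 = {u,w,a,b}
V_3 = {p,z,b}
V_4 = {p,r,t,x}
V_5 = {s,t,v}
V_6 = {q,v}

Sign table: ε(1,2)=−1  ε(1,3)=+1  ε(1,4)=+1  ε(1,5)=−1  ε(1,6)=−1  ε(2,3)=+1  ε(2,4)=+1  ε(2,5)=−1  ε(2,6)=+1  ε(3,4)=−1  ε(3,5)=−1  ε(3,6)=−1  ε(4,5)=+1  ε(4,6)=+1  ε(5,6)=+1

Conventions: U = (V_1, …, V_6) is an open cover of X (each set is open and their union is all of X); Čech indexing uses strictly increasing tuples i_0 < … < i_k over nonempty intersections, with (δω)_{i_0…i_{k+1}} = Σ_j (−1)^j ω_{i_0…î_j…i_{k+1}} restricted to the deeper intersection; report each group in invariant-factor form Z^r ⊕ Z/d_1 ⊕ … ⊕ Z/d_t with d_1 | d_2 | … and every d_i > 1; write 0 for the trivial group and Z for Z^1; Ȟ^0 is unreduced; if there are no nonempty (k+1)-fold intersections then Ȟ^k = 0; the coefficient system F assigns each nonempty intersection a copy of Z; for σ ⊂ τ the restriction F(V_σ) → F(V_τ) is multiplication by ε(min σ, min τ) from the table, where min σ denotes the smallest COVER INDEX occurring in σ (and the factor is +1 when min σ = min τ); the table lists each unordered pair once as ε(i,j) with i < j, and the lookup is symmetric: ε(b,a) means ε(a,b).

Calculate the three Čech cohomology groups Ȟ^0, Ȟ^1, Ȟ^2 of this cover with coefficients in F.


nonempty intersections:
  V12={u} V16={q} V23={b} V34={p} V45={t} V56={v}
C dims 6,6; δ0: rk 6, SNF 1^5·2
Ȟ^0: (6−6)−0=0 ⇒ 0
Ȟ^1: (6−0)−6=0 plus torsion [2] ⇒ Z/2
Ȟ^2: (0−0)−0=0 ⇒ 0

Ȟ^0(U;F) ≅ 0,  Ȟ^1(U;F) ≅ Z/2,  Ȟ^2(U;F) ≅ 0


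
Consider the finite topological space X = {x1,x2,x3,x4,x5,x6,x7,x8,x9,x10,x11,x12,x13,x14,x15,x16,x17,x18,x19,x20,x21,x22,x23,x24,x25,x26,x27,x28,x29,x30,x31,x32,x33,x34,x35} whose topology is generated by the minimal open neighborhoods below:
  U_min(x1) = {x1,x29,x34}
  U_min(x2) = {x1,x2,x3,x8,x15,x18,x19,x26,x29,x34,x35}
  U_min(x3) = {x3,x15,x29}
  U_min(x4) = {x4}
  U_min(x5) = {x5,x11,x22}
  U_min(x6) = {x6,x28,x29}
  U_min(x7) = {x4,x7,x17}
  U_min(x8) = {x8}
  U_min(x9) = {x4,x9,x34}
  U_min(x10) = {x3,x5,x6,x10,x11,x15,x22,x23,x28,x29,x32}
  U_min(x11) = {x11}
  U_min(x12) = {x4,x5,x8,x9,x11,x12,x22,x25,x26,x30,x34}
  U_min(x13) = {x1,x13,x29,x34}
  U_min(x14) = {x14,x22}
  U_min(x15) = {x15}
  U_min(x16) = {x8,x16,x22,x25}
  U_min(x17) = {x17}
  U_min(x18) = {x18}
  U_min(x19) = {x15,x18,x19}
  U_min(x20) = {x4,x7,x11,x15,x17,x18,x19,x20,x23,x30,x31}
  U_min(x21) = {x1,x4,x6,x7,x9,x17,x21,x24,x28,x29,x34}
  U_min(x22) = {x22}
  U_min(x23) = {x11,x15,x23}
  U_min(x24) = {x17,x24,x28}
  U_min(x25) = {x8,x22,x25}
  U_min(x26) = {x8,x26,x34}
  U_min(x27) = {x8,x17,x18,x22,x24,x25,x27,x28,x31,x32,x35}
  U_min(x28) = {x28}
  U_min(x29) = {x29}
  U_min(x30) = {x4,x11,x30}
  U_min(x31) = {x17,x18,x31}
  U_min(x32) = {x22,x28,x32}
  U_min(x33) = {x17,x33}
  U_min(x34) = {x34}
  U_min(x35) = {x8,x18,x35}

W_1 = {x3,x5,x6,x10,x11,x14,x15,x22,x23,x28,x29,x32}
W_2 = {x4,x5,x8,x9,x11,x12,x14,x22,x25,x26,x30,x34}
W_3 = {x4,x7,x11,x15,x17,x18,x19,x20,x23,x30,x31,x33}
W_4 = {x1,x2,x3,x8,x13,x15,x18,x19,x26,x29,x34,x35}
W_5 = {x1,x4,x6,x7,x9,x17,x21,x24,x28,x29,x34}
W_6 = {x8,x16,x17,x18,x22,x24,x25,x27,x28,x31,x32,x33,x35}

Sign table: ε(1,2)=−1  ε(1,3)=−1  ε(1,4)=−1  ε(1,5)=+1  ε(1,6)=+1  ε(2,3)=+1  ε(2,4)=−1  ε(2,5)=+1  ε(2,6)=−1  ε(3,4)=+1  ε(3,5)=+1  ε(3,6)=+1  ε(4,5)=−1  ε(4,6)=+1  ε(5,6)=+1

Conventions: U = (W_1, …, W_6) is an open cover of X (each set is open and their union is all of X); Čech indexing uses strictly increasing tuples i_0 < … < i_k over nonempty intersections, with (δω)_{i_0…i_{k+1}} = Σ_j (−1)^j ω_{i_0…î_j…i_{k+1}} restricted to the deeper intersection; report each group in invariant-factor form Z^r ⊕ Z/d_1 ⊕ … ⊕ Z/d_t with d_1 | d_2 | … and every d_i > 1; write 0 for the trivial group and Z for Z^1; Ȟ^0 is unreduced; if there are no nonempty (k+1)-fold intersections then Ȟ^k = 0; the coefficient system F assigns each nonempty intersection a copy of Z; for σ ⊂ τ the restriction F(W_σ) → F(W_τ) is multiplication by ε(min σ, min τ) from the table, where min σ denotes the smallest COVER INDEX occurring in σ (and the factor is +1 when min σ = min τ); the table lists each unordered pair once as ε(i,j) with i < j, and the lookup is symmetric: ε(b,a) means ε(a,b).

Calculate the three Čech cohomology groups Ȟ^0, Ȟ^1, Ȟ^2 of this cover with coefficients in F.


nonempty intersections:
  W12={x5,x11,x14,x22} W13={x11,x15,x23} W14={x3,x15,x29} W15={x6,x28,x29} W16={x22,x28,x32} W23={x4,x11,x30} W24={x8,x26,x34} W25={x4,x9,x34} W26={x8,x22,x25} W34={x15,x18,x19} W35={x4,x7,x17} W36={x17,x18,x31,x33} W45={x1,x29,x34} W46={x8,x18,x35} W56={x17,x24,x28}
  W123={x11} W126={x22} W134={x15} W145={x29} W156={x28} W235={x4} W245={x34} W246={x8} W346={x18} W356={x17}
C dims 6,15,10; δ0: rk 6, SNF 1^5·2; δ1: rk 9, SNF 1^9
Ȟ^0: (6−6)−0=0 ⇒ 0
Ȟ^1: (15−9)−6=0 plus torsion [2] ⇒ Z/2
Ȟ^2: (10−0)−9=1 ⇒ Z

Ȟ^0(U;F) ≅ 0,  Ȟ^1(U;F) ≅ Z/2,  Ȟ^2(U;F) ≅ Z


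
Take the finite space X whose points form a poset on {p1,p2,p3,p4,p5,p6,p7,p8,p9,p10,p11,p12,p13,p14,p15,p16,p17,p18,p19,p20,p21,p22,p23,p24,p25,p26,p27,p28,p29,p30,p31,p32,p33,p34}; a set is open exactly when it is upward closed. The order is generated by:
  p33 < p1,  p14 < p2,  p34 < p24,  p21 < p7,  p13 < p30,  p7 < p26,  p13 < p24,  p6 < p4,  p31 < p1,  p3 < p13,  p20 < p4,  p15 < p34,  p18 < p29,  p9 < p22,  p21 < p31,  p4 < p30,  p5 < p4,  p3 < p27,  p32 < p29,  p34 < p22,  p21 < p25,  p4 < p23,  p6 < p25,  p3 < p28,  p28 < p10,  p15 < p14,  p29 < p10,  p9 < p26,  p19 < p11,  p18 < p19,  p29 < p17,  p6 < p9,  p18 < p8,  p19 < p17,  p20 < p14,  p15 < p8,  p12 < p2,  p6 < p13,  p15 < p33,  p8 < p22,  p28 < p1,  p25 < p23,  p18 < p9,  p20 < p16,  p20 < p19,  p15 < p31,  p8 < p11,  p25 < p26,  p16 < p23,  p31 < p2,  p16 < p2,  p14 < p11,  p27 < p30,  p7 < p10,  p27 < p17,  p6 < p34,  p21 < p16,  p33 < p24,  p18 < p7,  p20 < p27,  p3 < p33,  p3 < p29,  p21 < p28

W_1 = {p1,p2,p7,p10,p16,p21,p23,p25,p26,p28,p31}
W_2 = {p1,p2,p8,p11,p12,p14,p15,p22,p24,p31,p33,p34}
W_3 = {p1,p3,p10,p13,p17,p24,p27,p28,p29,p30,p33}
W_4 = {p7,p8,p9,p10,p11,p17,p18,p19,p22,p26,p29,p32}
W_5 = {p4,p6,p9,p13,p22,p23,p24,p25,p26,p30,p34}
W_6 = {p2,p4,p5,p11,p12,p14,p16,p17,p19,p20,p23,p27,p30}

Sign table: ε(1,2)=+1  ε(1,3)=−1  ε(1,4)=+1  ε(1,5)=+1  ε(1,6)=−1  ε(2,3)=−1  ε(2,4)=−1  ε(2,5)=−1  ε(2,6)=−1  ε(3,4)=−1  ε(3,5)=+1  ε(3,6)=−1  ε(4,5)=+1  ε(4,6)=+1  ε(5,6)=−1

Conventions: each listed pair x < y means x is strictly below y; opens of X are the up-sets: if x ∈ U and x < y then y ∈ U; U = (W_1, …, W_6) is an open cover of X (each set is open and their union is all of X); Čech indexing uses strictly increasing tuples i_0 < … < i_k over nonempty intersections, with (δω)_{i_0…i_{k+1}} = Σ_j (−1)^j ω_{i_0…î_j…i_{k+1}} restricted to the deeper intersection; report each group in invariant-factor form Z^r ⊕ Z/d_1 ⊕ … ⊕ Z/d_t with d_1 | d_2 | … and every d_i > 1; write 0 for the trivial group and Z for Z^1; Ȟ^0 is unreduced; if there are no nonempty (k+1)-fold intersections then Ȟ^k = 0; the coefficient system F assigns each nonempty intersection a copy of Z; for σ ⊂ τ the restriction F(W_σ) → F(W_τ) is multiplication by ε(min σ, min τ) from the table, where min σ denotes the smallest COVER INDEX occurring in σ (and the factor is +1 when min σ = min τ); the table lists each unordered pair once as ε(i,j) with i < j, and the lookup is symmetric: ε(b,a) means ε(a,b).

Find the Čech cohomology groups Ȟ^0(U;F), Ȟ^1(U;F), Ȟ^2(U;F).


nerve of the cover:
  W12={p1,p2,p31} W13={p1,p10,p28} W14={p7,p10,p26} W15={p23,p25,p26} W16={p2,p16,p23} W23={p1,p24,p33} W24={p8,p11,p22} W25={p22,p24,p34} W26={p2,p11,p12,p14} W34={p10,p17,p29} W35={p13,p24,p30} W36={p17,p27,p30} W45={p9,p22,p26} W46={p11,p17,p19} W56={p4,p23,p30}
  W123={p1} W126={p2} W134={p10} W145={p26} W156={p23} W235={p24} W245={p22} W246={p11} W346={p17} W356={p30}
C dims 6,15,10; δ0: rk 6, SNF 1^5·2; δ1: rk 9, SNF 1^9
Ȟ^0 = (6 − 6) − 0 = 0, so Ȟ^0 ≅ 0
Ȟ^1 = (15 − 9) − 6 = 0 plus torsion [2], so Ȟ^1 ≅ Z/2
Ȟ^2 = (10 − 0) − 9 = 1, so Ȟ^2 ≅ Z

Ȟ^0 = 0,  Ȟ^1 = Z/2,  Ȟ^2 = Z


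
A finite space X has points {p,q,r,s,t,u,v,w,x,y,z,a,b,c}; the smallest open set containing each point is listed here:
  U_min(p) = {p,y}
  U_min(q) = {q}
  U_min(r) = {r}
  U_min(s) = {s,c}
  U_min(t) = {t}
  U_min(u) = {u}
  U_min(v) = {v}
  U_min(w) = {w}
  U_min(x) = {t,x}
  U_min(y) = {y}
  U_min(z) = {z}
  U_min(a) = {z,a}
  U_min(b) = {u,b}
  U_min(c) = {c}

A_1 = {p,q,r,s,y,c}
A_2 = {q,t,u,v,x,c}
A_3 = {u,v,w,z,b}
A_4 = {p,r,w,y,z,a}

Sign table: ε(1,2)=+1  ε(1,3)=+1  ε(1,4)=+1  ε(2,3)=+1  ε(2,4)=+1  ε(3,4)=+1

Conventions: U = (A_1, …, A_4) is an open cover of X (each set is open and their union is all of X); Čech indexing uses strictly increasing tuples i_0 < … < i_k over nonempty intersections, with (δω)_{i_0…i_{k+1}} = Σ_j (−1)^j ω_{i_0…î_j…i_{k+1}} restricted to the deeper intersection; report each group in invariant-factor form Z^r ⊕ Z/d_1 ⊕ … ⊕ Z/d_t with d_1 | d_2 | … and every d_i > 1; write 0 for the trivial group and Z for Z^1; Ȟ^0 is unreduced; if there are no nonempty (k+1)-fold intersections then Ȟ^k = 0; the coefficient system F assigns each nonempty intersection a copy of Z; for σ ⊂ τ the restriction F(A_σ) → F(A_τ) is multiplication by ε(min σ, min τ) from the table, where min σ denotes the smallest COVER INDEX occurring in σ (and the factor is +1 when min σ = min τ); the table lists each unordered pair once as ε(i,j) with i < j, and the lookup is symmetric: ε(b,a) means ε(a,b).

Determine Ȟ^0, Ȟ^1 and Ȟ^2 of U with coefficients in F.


Ȟ^0 = Z, Ȟ^1 = Z, Ȟ^2 = 0

nonempty overlaps:
  A12={q,c} A14={p,r,y} A23={u,v} A34={w,z}
C dims 4,4; δ0: rk 3, SNF 1^3
degree 0: 4−3−0 = 1 → Ȟ^0 ≅ Z
degree 1: 4−0−3 = 1 → Ȟ^1 ≅ Z
degree 2: 0−0−0 = 0 → Ȟ^2 ≅ 0


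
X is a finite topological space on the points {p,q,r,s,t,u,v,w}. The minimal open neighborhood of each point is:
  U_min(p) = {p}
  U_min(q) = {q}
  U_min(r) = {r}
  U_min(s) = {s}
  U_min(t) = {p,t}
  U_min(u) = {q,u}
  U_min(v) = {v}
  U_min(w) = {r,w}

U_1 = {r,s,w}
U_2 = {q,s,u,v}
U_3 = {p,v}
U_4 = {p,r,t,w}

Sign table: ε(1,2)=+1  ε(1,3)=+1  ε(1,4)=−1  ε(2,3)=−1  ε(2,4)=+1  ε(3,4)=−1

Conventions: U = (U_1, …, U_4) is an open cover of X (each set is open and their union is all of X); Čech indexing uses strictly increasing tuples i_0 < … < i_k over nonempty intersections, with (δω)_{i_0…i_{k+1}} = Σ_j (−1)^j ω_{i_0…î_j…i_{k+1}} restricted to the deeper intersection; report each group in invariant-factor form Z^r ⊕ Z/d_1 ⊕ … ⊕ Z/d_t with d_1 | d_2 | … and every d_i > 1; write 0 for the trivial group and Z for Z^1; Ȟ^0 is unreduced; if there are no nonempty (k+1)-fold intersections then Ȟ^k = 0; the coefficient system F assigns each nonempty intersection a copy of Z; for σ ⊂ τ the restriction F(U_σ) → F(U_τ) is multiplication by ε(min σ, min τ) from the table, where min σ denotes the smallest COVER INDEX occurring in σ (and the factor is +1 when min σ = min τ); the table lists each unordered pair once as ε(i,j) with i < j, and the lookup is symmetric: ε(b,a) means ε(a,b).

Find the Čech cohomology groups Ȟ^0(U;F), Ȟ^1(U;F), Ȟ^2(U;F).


Ȟ^0 = 0, Ȟ^1 = Z/2 and Ȟ^2 = 0

nerve of the cover:
  U12={s} U14={r,w} U23={v} U34={p}
C dims 4,4; δ0: rk 4, SNF 1^3·2
Ȟ^0 = (4 − 4) − 0 = 0, so Ȟ^0 ≅ 0
Ȟ^1 = (4 − 0) − 4 = 0 plus torsion [2], so Ȟ^1 ≅ Z/2
Ȟ^2 = (0 − 0) − 0 = 0, so Ȟ^2 ≅ 0


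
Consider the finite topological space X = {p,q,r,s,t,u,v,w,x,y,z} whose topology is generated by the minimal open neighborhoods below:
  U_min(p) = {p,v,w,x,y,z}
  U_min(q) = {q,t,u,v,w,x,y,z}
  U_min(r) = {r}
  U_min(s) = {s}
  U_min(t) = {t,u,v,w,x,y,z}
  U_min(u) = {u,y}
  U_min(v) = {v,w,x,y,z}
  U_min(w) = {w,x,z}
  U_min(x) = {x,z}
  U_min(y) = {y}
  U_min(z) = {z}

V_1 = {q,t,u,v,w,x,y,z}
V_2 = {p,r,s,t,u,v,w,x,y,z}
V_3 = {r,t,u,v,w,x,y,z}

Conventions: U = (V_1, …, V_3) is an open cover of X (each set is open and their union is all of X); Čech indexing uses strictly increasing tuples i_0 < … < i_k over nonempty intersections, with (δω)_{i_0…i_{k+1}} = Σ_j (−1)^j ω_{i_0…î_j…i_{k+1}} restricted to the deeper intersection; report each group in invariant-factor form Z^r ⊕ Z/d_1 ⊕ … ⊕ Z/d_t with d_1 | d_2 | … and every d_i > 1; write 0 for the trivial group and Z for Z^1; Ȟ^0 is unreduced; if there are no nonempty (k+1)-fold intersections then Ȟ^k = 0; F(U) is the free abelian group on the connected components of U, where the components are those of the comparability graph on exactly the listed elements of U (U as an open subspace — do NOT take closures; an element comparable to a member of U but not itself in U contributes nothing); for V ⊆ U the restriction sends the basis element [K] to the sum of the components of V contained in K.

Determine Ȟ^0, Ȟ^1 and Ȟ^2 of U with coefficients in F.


Ȟ^0 ≅ Z^3, Ȟ^1 ≅ 0 and Ȟ^2 ≅ 0

nerve simplices:
  V12={t,u,v,w,x,y,z} V13={t,u,v,w,x,y,z} V23={r,t,u,v,w,x,y,z}
  V123={t,u,v,w,x,y,z}
components per intersection:
  V1: {q,t,u,v,w,x,y,z}
  V2: {p,t,u,v,w,x,y,z} {r} {s}
  V3: {r} {t,u,v,w,x,y,z}
  V12: {t,u,v,w,x,y,z}
  V13: {t,u,v,w,x,y,z}
  V23: {r} {t,u,v,w,x,y,z}
  V123: {t,u,v,w,x,y,z}
C dims 6,4,1; δ0: rk 3, SNF 1^3; δ1: rk 1, SNF 1^1
degree 0: 6−3−0 = 3 → Ȟ^0 ≅ Z^3
degree 1: 4−1−3 = 0 → Ȟ^1 ≅ 0
degree 2: 1−0−1 = 0 → Ȟ^2 ≅ 0


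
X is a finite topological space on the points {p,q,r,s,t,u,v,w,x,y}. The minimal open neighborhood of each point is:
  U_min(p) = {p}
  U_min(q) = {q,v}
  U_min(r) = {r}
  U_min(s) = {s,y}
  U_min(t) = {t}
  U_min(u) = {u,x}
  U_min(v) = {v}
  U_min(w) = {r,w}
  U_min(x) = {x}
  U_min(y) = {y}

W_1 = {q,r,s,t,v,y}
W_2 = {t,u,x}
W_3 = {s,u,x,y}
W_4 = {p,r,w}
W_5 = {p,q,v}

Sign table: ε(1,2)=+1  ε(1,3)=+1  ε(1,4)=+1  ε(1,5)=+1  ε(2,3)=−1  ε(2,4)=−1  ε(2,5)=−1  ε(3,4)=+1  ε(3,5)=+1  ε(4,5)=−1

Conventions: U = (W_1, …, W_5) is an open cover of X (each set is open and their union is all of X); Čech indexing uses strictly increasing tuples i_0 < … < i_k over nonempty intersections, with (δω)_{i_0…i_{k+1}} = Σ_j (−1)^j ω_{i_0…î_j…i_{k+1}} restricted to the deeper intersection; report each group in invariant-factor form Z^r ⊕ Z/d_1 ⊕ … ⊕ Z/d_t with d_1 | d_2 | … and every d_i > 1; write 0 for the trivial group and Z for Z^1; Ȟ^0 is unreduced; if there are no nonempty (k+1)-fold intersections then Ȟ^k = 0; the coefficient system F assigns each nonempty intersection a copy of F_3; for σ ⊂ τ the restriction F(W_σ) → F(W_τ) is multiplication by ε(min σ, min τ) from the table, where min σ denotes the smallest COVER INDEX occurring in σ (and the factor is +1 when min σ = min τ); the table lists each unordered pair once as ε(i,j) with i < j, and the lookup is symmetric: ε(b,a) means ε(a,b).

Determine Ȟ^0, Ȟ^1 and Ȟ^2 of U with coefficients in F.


nerve of the cover:
  W12={t} W13={s,y} W14={r} W15={q,v} W23={u,x} W45={p}
C dims 5,6; δ0: rk_F3 5
Ȟ^0 = (5 − 5) − 0 = 0, so Ȟ^0 ≅ 0
Ȟ^1 = (6 − 0) − 5 = 1, so Ȟ^1 ≅ Z/3
Ȟ^2 = (0 − 0) − 0 = 0, so Ȟ^2 ≅ 0

Ȟ^0(U;F) ≅ 0, Ȟ^1(U;F) ≅ Z/3, Ȟ^2(U;F) ≅ 0


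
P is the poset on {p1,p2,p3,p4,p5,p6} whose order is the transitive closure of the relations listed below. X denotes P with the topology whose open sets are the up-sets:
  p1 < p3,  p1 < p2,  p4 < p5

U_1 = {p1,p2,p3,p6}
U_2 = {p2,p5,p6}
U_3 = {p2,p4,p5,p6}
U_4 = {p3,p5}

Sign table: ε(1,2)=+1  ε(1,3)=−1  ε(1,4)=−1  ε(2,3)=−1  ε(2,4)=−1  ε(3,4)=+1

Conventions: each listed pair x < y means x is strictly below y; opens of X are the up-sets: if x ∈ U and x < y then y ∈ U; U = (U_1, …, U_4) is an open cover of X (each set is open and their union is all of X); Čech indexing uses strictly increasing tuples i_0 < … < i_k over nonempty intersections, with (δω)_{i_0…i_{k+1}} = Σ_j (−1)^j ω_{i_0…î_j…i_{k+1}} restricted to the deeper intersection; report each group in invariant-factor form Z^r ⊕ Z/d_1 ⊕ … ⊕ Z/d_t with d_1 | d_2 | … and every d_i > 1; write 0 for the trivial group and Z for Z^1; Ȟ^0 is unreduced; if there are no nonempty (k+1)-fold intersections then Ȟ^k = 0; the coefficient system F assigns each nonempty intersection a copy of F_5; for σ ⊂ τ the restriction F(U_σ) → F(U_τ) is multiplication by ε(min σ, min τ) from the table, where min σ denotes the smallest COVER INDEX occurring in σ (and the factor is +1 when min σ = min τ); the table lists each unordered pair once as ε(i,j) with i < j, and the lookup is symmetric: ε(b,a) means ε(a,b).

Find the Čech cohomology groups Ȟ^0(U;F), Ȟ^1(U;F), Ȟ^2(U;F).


nerve simplices:
  U12={p2,p6} U13={p2,p6} U14={p3} U23={p2,p5,p6} U24={p5} U34={p5}
  U123={p2,p6} U234={p5}
C dims 4,6,2; δ0: rk_F5 3; δ1: rk_F5 2
degree 0: 4−3−0 = 1 → Ȟ^0 ≅ Z/5
degree 1: 6−2−3 = 1 → Ȟ^1 ≅ Z/5
degree 2: 2−0−2 = 0 → Ȟ^2 ≅ 0

Ȟ^0(U;F) ≅ Z/5, Ȟ^1(U;F) ≅ Z/5, Ȟ^2(U;F) ≅ 0


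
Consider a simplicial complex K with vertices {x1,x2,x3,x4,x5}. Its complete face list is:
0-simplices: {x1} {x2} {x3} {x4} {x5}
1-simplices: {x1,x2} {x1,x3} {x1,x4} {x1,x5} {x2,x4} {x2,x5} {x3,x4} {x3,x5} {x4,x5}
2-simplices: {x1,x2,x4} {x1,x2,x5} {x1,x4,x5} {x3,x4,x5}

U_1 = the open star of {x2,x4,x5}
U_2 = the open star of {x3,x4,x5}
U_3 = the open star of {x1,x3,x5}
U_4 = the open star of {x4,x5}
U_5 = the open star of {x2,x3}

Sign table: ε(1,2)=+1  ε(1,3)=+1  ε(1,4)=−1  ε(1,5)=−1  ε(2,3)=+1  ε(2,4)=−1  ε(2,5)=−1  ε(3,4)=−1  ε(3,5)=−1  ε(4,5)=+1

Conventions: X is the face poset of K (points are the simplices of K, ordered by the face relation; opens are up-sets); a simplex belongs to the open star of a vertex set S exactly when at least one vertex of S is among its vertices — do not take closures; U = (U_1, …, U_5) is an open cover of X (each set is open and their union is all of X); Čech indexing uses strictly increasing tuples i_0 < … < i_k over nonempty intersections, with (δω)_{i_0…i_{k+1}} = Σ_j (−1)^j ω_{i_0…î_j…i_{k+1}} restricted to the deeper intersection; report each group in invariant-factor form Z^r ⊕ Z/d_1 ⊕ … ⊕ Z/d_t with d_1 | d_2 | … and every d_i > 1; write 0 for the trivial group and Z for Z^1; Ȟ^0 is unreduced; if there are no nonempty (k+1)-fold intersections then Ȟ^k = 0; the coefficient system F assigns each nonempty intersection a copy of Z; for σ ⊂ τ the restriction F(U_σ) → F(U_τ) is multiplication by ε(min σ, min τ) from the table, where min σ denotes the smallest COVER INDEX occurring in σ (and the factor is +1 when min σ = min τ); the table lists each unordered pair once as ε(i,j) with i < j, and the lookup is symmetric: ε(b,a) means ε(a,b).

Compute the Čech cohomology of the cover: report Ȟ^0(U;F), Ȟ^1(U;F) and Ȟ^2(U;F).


nonempty overlaps:
  U1={{x2},{x4},{x5},{x1,x2},{x1,x4},{x1,x5},{x2,x4},{x2,x5},{x3,x4},{x3,x5},{x4,x5},{x1,x2,x4},{x1,x2,x5},{x1,x4,x5},{x3,x4,x5}} U2={{x3},{x4},{x5},{x1,x3},{x1,x4},{x1,x5},{x2,x4},{x2,x5},{x3,x4},{x3,x5},{x4,x5},{x1,x2,x4},{x1,x2,x5},{x1,x4,x5},{x3,x4,x5}} U3={{x1},{x3},{x5},{x1,x2},{x1,x3},{x1,x4},{x1,x5},{x2,x5},{x3,x4},{x3,x5},{x4,x5},{x1,x2,x4},{x1,x2,x5},{x1,x4,x5},{x3,x4,x5}} U4={{x4},{x5},{x1,x4},{x1,x5},{x2,x4},{x2,x5},{x3,x4},{x3,x5},{x4,x5},{x1,x2,x4},{x1,x2,x5},{x1,x4,x5},{x3,x4,x5}} U5={{x2},{x3},{x1,x2},{x1,x3},{x2,x4},{x2,x5},{x3,x4},{x3,x5},{x1,x2,x4},{x1,x2,x5},{x3,x4,x5}}
  U12={{x4},{x5},{x1,x4},{x1,x5},{x2,x4},{x2,x5},{x3,x4},{x3,x5},{x4,x5},{x1,x2,x4},{x1,x2,x5},{x1,x4,x5},{x3,x4,x5}} U13={{x5},{x1,x2},{x1,x4},{x1,x5},{x2,x5},{x3,x4},{x3,x5},{x4,x5},{x1,x2,x4},{x1,x2,x5},{x1,x4,x5},{x3,x4,x5}} U14={{x4},{x5},{x1,x4},{x1,x5},{x2,x4},{x2,x5},{x3,x4},{x3,x5},{x4,x5},{x1,x2,x4},{x1,x2,x5},{x1,x4,x5},{x3,x4,x5}} U15={{x2},{x1,x2},{x2,x4},{x2,x5},{x3,x4},{x3,x5},{x1,x2,x4},{x1,x2,x5},{x3,x4,x5}} U23={{x3},{x5},{x1,x3},{x1,x4},{x1,x5},{x2,x5},{x3,x4},{x3,x5},{x4,x5},{x1,x2,x4},{x1,x2,x5},{x1,x4,x5},{x3,x4,x5}} U24={{x4},{x5},{x1,x4},{x1,x5},{x2,x4},{x2,x5},{x3,x4},{x3,x5},{x4,x5},{x1,x2,x4},{x1,x2,x5},{x1,x4,x5},{x3,x4,x5}} U25={{x3},{x1,x3},{x2,x4},{x2,x5},{x3,x4},{x3,x5},{x1,x2,x4},{x1,x2,x5},{x3,x4,x5}} U34={{x5},{x1,x4},{x1,x5},{x2,x5},{x3,x4},{x3,x5},{x4,x5},{x1,x2,x4},{x1,x2,x5},{x1,x4,x5},{x3,x4,x5}} U35={{x3},{x1,x2},{x1,x3},{x2,x5},{x3,x4},{x3,x5},{x1,x2,x4},{x1,x2,x5},{x3,x4,x5}} U45={{x2,x4},{x2,x5},{x3,x4},{x3,x5},{x1,x2,x4},{x1,x2,x5},{x3,x4,x5}}
  U123={{x5},{x1,x4},{x1,x5},{x2,x5},{x3,x4},{x3,x5},{x4,x5},{x1,x2,x4},{x1,x2,x5},{x1,x4,x5},{x3,x4,x5}} U124={{x4},{x5},{x1,x4},{x1,x5},{x2,x4},{x2,x5},{x3,x4},{x3,x5},{x4,x5},{x1,x2,x4},{x1,x2,x5},{x1,x4,x5},{x3,x4,x5}} U125={{x2,x4},{x2,x5},{x3,x4},{x3,x5},{x1,x2,x4},{x1,x2,x5},{x3,x4,x5}} U134={{x5},{x1,x4},{x1,x5},{x2,x5},{x3,x4},{x3,x5},{x4,x5},{x1,x2,x4},{x1,x2,x5},{x1,x4,x5},{x3,x4,x5}} U135={{x1,x2},{x2,x5},{x3,x4},{x3,x5},{x1,x2,x4},{x1,x2,x5},{x3,x4,x5}} U145={{x2,x4},{x2,x5},{x3,x4},{x3,x5},{x1,x2,x4},{x1,x2,x5},{x3,x4,x5}} U234={{x5},{x1,x4},{x1,x5},{x2,x5},{x3,x4},{x3,x5},{x4,x5},{x1,x2,x4},{x1,x2,x5},{x1,x4,x5},{x3,x4,x5}} U235={{x3},{x1,x3},{x2,x5},{x3,x4},{x3,x5},{x1,x2,x4},{x1,x2,x5},{x3,x4,x5}} U245={{x2,x4},{x2,x5},{x3,x4},{x3,x5},{x1,x2,x4},{x1,x2,x5},{x3,x4,x5}} U345={{x2,x5},{x3,x4},{x3,x5},{x1,x2,x4},{x1,x2,x5},{x3,x4,x5}}
  U1234={{x5},{x1,x4},{x1,x5},{x2,x5},{x3,x4},{x3,x5},{x4,x5},{x1,x2,x4},{x1,x2,x5},{x1,x4,x5},{x3,x4,x5}} U1235={{x2,x5},{x3,x4},{x3,x5},{x1,x2,x4},{x1,x2,x5},{x3,x4,x5}} U1245={{x2,x4},{x2,x5},{x3,x4},{x3,x5},{x1,x2,x4},{x1,x2,x5},{x3,x4,x5}} U1345={{x2,x5},{x3,x4},{x3,x5},{x1,x2,x4},{x1,x2,x5},{x3,x4,x5}} U2345={{x2,x5},{x3,x4},{x3,x5},{x1,x2,x4},{x1,x2,x5},{x3,x4,x5}}
  U12345={{x2,x5},{x3,x4},{x3,x5},{x1,x2,x4},{x1,x2,x5},{x3,x4,x5}}
C dims 5,10,10,5; δ0: rk 4, SNF 1^4; δ1: rk 6, SNF 1^6; δ2: rk 4, SNF 1^4
degree 0: 5−4−0 = 1 → Ȟ^0 ≅ Z
degree 1: 10−6−4 = 0 → Ȟ^1 ≅ 0
degree 2: 10−4−6 = 0 → Ȟ^2 ≅ 0

Ȟ^0 = Z, Ȟ^1 = 0 and Ȟ^2 = 0
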